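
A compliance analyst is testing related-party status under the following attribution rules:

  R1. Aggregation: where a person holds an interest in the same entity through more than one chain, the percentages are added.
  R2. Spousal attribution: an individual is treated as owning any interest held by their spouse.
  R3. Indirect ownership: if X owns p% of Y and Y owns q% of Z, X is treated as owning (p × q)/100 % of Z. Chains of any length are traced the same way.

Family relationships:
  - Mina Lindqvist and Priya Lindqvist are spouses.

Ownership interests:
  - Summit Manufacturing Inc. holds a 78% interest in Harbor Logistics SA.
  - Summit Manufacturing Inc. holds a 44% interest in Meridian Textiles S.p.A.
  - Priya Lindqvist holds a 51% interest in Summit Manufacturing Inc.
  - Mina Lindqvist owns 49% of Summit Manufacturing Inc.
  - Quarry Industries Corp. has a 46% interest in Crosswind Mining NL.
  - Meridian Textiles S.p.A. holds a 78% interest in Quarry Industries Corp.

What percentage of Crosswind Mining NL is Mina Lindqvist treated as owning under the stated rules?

15.7872%

By spousal attribution (R2), Mina Lindqvist is treated as also owning Priya Lindqvist's interest in Summit Manufacturing Inc, giving 49% + 51% = 100%.
Chain via Summit Manufacturing Inc. → Meridian Textiles S.p.A. → Quarry Industries Corp. (R3): 100% × 44% × 78% × 46% = 15.7872% of Crosswind Mining NL.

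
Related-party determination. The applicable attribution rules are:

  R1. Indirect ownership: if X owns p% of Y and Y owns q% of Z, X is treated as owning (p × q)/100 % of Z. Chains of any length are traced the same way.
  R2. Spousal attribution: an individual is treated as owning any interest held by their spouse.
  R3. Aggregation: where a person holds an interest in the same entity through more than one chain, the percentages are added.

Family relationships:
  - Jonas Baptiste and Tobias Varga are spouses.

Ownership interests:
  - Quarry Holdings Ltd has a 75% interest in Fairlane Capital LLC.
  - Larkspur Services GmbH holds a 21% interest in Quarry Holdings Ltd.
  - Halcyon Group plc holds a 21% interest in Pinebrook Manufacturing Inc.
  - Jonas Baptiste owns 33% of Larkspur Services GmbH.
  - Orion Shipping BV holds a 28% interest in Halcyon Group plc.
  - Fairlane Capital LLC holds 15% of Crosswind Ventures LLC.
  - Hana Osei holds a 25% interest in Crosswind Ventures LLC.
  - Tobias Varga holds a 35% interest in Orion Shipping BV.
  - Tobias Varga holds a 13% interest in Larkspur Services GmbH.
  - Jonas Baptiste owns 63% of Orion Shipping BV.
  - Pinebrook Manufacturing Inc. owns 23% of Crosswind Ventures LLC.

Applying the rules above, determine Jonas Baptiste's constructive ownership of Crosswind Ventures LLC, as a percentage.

2.412102%

By spousal attribution (R2), Jonas Baptiste is treated as also owning Tobias Varga's interest in Orion Shipping BV, giving 63% + 35% = 98%.
By spousal attribution (R2), Jonas Baptiste is treated as also owning Tobias Varga's interest in Larkspur Services GmbH, giving 33% + 13% = 46%.
Chain via Orion Shipping BV → Halcyon Group plc → Pinebrook Manufacturing Inc. (R1): 98% × 28% × 21% × 23% = 1.325352% of Crosswind Ventures LLC.
Chain via Larkspur Services GmbH → Quarry Holdings Ltd → Fairlane Capital LLC (R1): 46% × 21% × 75% × 15% = 1.08675% of Crosswind Ventures LLC.
Aggregating (R3): 1.325352% + 1.08675% = 2.412102%.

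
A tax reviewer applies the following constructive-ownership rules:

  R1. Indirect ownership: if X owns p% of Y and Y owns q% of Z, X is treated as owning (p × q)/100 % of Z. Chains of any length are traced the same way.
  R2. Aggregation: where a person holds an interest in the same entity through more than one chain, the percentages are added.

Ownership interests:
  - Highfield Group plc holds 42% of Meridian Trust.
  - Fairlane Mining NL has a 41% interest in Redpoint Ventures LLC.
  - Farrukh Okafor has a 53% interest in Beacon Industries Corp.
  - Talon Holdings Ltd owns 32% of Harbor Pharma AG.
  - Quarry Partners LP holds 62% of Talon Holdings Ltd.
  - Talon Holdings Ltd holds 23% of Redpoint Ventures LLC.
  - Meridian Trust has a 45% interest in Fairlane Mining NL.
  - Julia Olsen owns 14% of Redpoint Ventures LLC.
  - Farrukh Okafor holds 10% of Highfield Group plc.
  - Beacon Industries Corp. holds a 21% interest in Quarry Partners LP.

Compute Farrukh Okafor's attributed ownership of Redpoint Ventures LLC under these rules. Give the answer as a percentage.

2.362038%

Chain via Highfield Group plc → Meridian Trust → Fairlane Mining NL (R1): 10% × 42% × 45% × 41% = 0.7749% of Redpoint Ventures LLC.
Chain via Beacon Industries Corp. → Quarry Partners LP → Talon Holdings Ltd (R1): 53% × 21% × 62% × 23% = 1.587138% of Redpoint Ventures LLC.
Aggregating (R2): 0.7749% + 1.587138% = 2.362038%.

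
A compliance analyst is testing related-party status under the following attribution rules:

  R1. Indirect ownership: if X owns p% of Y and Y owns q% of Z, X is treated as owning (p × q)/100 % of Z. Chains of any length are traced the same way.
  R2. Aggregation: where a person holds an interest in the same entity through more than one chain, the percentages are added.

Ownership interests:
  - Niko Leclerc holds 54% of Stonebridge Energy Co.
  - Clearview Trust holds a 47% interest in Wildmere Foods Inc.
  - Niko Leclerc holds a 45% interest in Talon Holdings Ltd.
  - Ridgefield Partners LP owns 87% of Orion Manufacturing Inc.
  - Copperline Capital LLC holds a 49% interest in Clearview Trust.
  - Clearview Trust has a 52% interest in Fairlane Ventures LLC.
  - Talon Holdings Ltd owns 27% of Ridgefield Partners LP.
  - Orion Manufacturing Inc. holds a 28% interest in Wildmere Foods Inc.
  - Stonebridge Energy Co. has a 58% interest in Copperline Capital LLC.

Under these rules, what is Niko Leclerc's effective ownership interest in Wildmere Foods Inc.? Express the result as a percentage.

Chain via Talon Holdings Ltd → Ridgefield Partners LP → Orion Manufacturing Inc. (R1): 45% × 27% × 87% × 28% = 2.95974% of Wildmere Foods Inc.
Chain via Stonebridge Energy Co. → Copperline Capital LLC → Clearview Trust (R1): 54% × 58% × 49% × 47% = 7.212996% of Wildmere Foods Inc.
Aggregating (R2): 2.95974% + 7.212996% = 10.172736%.

10.172736%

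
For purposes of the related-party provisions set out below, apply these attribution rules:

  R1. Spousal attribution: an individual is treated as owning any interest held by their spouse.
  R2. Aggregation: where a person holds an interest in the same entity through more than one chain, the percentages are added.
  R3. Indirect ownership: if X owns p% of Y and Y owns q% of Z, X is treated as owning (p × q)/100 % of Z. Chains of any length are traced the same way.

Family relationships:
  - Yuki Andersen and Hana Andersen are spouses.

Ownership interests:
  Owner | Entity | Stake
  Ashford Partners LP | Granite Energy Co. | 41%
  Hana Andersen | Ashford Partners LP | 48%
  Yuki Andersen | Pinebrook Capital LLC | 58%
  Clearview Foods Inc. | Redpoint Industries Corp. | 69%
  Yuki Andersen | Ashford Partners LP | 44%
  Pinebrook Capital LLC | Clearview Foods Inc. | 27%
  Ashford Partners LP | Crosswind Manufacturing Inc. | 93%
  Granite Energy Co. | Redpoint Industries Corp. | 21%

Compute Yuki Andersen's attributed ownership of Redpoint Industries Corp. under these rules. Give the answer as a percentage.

By spousal attribution (R1), Yuki Andersen is treated as also owning Hana Andersen's interest in Ashford Partners LP, giving 44% + 48% = 92%.
Chain via Ashford Partners LP → Granite Energy Co. (R3): 92% × 41% × 21% = 7.9212% of Redpoint Industries Corp.
Chain via Pinebrook Capital LLC → Clearview Foods Inc. (R3): 58% × 27% × 69% = 10.8054% of Redpoint Industries Corp.
Aggregating (R2): 7.9212% + 10.8054% = 18.7266%.

18.7266%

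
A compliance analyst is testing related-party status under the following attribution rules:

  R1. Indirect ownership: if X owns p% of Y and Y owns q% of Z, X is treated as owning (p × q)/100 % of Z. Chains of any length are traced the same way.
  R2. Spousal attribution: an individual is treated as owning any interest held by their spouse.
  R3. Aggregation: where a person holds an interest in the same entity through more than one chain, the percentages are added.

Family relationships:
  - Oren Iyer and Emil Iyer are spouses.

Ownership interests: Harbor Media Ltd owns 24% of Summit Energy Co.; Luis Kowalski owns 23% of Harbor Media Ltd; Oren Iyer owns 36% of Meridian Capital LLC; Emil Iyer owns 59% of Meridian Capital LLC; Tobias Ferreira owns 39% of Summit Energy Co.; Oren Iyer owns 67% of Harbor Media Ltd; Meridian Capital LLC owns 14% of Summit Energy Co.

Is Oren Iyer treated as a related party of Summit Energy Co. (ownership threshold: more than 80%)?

By spousal attribution (R2), Oren Iyer is treated as also owning Emil Iyer's interest in Meridian Capital LLC, giving 36% + 59% = 95%.
Chain via Meridian Capital LLC (R1): 95% × 14% = 13.3% of Summit Energy Co.
Chain via Harbor Media Ltd (R1): 67% × 24% = 16.08% of Summit Energy Co.
Aggregating (R3): 13.3% + 16.08% = 29.38%.
29.38% does not exceed the 80% threshold, so Oren is not a related party to Summit Energy Co.

No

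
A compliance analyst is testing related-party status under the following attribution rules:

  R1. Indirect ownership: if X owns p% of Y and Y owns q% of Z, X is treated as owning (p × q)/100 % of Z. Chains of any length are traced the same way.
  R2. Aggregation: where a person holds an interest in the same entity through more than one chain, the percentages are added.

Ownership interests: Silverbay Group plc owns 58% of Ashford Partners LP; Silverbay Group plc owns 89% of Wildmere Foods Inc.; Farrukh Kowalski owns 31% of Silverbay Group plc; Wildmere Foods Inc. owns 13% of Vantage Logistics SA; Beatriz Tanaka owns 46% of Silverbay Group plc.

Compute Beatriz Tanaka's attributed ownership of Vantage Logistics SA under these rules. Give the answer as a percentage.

Chain via Silverbay Group plc → Wildmere Foods Inc. (R1): 46% × 89% × 13% = 5.3222% of Vantage Logistics SA.

5.3222%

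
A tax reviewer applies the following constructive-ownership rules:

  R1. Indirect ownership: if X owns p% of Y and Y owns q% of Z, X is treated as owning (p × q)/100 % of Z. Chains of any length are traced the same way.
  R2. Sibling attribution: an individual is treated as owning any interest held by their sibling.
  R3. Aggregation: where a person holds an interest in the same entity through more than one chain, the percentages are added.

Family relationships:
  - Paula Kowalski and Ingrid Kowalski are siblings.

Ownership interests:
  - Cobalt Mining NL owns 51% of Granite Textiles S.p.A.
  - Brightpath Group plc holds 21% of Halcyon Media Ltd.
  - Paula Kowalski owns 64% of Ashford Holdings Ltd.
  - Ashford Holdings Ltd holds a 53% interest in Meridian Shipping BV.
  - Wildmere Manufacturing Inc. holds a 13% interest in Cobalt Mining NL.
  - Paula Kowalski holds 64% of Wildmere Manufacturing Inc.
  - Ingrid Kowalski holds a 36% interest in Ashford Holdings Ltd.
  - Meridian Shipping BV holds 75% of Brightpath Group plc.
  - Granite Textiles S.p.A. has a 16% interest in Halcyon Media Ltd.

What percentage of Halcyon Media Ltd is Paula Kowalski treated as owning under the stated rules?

9.026412%

By sibling attribution (R2), Paula Kowalski is treated as also owning Ingrid Kowalski's interest in Ashford Holdings Ltd, giving 64% + 36% = 100%.
Chain via Ashford Holdings Ltd → Meridian Shipping BV → Brightpath Group plc (R1): 100% × 53% × 75% × 21% = 8.3475% of Halcyon Media Ltd.
Chain via Wildmere Manufacturing Inc. → Cobalt Mining NL → Granite Textiles S.p.A. (R1): 64% × 13% × 51% × 16% = 0.678912% of Halcyon Media Ltd.
Aggregating (R3): 8.3475% + 0.678912% = 9.026412%.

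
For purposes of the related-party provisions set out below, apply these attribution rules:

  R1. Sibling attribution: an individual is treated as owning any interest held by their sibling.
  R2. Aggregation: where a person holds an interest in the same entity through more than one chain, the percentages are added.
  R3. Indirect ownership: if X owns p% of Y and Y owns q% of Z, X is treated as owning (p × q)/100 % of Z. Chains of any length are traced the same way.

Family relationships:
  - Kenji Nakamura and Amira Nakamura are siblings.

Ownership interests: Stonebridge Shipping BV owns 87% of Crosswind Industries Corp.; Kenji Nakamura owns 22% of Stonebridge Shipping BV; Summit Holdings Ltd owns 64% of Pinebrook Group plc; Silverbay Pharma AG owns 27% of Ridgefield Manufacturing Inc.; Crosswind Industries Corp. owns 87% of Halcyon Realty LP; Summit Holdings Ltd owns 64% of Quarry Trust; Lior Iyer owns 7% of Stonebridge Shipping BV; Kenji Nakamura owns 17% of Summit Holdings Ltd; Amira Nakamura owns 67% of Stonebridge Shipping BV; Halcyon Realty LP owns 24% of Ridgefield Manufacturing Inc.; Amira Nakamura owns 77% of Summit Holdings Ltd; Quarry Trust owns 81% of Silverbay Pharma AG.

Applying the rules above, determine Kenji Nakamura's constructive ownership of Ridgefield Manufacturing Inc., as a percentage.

By sibling attribution (R1), Kenji Nakamura is treated as also owning Amira Nakamura's interest in Stonebridge Shipping BV, giving 22% + 67% = 89%.
By sibling attribution (R1), Kenji Nakamura is treated as also owning Amira Nakamura's interest in Summit Holdings Ltd, giving 17% + 77% = 94%.
Chain via Stonebridge Shipping BV → Crosswind Industries Corp. → Halcyon Realty LP (R3): 89% × 87% × 87% × 24% = 16.167384% of Ridgefield Manufacturing Inc.
Chain via Summit Holdings Ltd → Quarry Trust → Silverbay Pharma AG (R3): 94% × 64% × 81% × 27% = 13.156992% of Ridgefield Manufacturing Inc.
Aggregating (R2): 16.167384% + 13.156992% = 29.324376%.

29.324376%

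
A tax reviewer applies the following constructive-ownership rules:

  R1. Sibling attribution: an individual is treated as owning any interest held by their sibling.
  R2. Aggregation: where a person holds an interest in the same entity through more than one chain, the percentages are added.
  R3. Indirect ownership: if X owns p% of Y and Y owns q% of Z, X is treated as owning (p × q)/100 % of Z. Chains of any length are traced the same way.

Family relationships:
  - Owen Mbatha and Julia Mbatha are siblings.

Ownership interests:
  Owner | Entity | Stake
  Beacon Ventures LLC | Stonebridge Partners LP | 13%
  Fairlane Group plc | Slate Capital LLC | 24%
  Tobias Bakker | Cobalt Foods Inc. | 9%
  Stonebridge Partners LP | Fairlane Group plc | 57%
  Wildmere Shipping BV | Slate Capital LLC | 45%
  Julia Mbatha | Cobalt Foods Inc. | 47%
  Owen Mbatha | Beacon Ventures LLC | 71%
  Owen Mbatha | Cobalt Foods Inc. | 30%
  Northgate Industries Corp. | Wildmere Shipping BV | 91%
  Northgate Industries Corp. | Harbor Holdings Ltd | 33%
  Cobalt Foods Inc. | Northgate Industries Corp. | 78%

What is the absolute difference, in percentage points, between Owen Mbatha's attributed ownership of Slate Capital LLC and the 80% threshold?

54.142766

By sibling attribution (R1), Owen Mbatha is treated as also owning Julia Mbatha's interest in Cobalt Foods Inc, giving 30% + 47% = 77%.
Chain via Beacon Ventures LLC → Stonebridge Partners LP → Fairlane Group plc (R3): 71% × 13% × 57% × 24% = 1.262664% of Slate Capital LLC.
Chain via Cobalt Foods Inc. → Northgate Industries Corp. → Wildmere Shipping BV (R3): 77% × 78% × 91% × 45% = 24.59457% of Slate Capital LLC.
Aggregating (R2): 1.262664% + 24.59457% = 25.857234%.
25.857234% falls short of the 80% threshold by 54.142766 percentage points.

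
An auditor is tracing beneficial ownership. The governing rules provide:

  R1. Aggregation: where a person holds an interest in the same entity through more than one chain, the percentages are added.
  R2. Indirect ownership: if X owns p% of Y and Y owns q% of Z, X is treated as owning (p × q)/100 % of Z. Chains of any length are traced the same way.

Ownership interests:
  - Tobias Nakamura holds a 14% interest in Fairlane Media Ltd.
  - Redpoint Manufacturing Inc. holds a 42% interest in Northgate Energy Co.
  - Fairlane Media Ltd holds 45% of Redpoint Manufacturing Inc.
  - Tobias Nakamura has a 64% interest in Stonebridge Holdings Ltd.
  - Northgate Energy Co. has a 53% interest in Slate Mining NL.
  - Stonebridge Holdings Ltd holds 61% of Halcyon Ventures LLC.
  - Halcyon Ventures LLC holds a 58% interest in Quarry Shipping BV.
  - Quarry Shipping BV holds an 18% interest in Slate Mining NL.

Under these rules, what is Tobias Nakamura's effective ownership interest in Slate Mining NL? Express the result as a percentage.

Chain via Fairlane Media Ltd → Redpoint Manufacturing Inc. → Northgate Energy Co. (R2): 14% × 45% × 42% × 53% = 1.40238% of Slate Mining NL.
Chain via Stonebridge Holdings Ltd → Halcyon Ventures LLC → Quarry Shipping BV (R2): 64% × 61% × 58% × 18% = 4.075776% of Slate Mining NL.
Aggregating (R1): 1.40238% + 4.075776% = 5.478156%.

5.478156%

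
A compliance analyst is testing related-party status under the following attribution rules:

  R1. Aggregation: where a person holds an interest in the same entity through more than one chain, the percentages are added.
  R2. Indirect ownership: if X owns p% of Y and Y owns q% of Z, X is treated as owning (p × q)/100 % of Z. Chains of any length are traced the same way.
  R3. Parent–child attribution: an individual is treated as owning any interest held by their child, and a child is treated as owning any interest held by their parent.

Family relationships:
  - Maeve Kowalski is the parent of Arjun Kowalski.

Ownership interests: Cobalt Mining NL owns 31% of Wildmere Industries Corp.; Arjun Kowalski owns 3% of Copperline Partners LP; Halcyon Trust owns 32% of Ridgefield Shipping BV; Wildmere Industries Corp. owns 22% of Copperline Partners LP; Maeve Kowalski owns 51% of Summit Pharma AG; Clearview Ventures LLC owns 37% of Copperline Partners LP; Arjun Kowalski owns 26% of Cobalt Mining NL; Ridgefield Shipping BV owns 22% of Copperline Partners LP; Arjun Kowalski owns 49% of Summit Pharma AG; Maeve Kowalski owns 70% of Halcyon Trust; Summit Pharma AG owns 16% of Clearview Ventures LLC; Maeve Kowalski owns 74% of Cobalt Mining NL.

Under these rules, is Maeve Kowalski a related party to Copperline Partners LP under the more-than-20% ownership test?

By parent–child attribution (R3), Maeve Kowalski is treated as also owning Arjun Kowalski's interest in Cobalt Mining NL, giving 74% + 26% = 100%.
By parent–child attribution (R3), Maeve Kowalski is treated as also owning Arjun Kowalski's interest in Summit Pharma AG, giving 51% + 49% = 100%.
By parent–child attribution (R3), Maeve Kowalski is treated as owning Arjun Kowalski's 3% interest in Copperline Partners LP.
Chain via Cobalt Mining NL → Wildmere Industries Corp. (R2): 100% × 31% × 22% = 6.82% of Copperline Partners LP.
Chain via Summit Pharma AG → Clearview Ventures LLC (R2): 100% × 16% × 37% = 5.92% of Copperline Partners LP.
Chain via Halcyon Trust → Ridgefield Shipping BV (R2): 70% × 32% × 22% = 4.928% of Copperline Partners LP.
Direct interest in Copperline Partners LP: 3%.
Aggregating (R1): 6.82% + 5.92% + 4.928% + 3% = 20.668%.
20.668% exceeds the 20% threshold, so Maeve is a related party to Copperline Partners LP.

Yes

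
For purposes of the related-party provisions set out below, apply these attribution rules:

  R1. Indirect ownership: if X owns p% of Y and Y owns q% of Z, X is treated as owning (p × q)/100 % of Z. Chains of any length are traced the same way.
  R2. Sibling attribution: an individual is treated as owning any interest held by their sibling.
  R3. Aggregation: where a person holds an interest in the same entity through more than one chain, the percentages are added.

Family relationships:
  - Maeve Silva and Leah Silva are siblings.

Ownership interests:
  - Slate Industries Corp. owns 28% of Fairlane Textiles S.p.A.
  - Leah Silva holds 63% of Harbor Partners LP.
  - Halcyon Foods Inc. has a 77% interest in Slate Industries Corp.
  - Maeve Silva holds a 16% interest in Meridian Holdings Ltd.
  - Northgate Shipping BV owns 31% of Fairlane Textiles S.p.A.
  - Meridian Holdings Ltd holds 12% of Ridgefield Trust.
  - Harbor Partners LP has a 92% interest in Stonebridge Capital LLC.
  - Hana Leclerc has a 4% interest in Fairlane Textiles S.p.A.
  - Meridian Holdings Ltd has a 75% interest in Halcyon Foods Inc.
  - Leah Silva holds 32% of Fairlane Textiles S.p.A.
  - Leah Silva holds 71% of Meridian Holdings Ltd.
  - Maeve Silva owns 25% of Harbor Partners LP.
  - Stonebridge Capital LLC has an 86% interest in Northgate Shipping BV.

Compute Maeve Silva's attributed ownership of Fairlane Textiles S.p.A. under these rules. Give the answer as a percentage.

67.651836%

By sibling attribution (R2), Maeve Silva is treated as also owning Leah Silva's interest in Meridian Holdings Ltd, giving 16% + 71% = 87%.
By sibling attribution (R2), Maeve Silva is treated as also owning Leah Silva's interest in Harbor Partners LP, giving 25% + 63% = 88%.
By sibling attribution (R2), Maeve Silva is treated as owning Leah Silva's 32% interest in Fairlane Textiles S.p.A.
Chain via Meridian Holdings Ltd → Halcyon Foods Inc. → Slate Industries Corp. (R1): 87% × 75% × 77% × 28% = 14.0679% of Fairlane Textiles S.p.A.
Chain via Harbor Partners LP → Stonebridge Capital LLC → Northgate Shipping BV (R1): 88% × 92% × 86% × 31% = 21.583936% of Fairlane Textiles S.p.A.
Direct interest in Fairlane Textiles S.p.A: 32%.
Aggregating (R3): 14.0679% + 21.583936% + 32% = 67.651836%.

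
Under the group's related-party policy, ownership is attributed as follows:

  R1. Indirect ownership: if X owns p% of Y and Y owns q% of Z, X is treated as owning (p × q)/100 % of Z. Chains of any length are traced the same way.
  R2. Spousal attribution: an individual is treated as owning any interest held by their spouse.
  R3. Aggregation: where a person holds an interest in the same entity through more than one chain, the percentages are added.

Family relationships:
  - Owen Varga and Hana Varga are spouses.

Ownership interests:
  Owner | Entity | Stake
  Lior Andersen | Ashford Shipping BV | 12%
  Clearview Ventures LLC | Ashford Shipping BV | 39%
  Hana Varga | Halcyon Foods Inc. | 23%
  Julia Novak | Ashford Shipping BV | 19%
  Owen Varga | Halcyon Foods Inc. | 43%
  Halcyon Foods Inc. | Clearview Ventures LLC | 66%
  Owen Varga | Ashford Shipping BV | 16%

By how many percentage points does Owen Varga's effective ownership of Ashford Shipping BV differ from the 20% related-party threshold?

By spousal attribution (R2), Owen Varga is treated as also owning Hana Varga's interest in Halcyon Foods Inc, giving 43% + 23% = 66%.
Chain via Halcyon Foods Inc. → Clearview Ventures LLC (R1): 66% × 66% × 39% = 16.9884% of Ashford Shipping BV.
Direct interest in Ashford Shipping BV: 16%.
Aggregating (R3): 16.9884% + 16% = 32.9884%.
32.9884% exceeds the 20% threshold by 12.9884 percentage points.

12.9884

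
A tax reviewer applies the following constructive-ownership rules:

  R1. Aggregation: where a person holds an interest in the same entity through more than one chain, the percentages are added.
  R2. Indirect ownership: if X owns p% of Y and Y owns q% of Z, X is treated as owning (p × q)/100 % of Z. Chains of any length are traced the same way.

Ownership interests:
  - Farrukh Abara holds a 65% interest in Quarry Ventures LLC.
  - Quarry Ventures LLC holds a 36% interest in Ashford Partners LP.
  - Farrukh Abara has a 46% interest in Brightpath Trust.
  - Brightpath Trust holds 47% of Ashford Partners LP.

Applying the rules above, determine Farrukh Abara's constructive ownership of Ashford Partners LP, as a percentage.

45.02%

Chain via Brightpath Trust (R2): 46% × 47% = 21.62% of Ashford Partners LP.
Chain via Quarry Ventures LLC (R2): 65% × 36% = 23.4% of Ashford Partners LP.
Aggregating (R1): 21.62% + 23.4% = 45.02%.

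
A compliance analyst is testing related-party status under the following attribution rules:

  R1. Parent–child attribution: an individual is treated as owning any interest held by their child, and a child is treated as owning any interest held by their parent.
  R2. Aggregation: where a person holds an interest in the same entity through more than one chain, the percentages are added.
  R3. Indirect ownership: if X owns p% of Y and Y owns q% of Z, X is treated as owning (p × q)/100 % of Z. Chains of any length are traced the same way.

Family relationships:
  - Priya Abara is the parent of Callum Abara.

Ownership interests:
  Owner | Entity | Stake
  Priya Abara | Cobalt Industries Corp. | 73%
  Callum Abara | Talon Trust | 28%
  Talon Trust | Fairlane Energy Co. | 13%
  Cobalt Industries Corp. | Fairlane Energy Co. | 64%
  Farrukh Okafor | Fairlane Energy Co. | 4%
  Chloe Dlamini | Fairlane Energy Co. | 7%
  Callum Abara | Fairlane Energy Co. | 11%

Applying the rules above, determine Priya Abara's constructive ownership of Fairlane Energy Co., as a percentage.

61.36%

By parent–child attribution (R1), Priya Abara is treated as owning Callum Abara's 28% interest in Talon Trust.
By parent–child attribution (R1), Priya Abara is treated as owning Callum Abara's 11% interest in Fairlane Energy Co.
Chain via Cobalt Industries Corp. (R3): 73% × 64% = 46.72% of Fairlane Energy Co.
Chain via Talon Trust (R3): 28% × 13% = 3.64% of Fairlane Energy Co.
Direct interest in Fairlane Energy Co: 11%.
Aggregating (R2): 46.72% + 3.64% + 11% = 61.36%.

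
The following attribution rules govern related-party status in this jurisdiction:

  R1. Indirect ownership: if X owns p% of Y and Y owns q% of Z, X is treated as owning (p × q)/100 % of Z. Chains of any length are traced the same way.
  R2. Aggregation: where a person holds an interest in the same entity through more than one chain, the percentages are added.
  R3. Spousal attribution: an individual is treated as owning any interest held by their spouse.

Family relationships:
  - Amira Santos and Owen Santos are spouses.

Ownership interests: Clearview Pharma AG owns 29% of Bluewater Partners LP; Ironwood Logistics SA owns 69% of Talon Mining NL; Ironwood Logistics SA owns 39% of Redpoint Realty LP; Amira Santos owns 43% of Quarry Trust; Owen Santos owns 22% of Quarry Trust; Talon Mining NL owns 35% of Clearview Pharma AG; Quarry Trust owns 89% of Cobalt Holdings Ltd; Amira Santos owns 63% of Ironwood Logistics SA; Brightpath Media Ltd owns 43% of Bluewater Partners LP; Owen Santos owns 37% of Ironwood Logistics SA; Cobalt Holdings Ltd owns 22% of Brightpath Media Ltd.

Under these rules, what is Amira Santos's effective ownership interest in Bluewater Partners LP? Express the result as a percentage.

By spousal attribution (R3), Amira Santos is treated as also owning Owen Santos's interest in Quarry Trust, giving 43% + 22% = 65%.
By spousal attribution (R3), Amira Santos is treated as also owning Owen Santos's interest in Ironwood Logistics SA, giving 63% + 37% = 100%.
Chain via Quarry Trust → Cobalt Holdings Ltd → Brightpath Media Ltd (R1): 65% × 89% × 22% × 43% = 5.47261% of Bluewater Partners LP.
Chain via Ironwood Logistics SA → Talon Mining NL → Clearview Pharma AG (R1): 100% × 69% × 35% × 29% = 7.0035% of Bluewater Partners LP.
Aggregating (R2): 5.47261% + 7.0035% = 12.47611%.

12.47611%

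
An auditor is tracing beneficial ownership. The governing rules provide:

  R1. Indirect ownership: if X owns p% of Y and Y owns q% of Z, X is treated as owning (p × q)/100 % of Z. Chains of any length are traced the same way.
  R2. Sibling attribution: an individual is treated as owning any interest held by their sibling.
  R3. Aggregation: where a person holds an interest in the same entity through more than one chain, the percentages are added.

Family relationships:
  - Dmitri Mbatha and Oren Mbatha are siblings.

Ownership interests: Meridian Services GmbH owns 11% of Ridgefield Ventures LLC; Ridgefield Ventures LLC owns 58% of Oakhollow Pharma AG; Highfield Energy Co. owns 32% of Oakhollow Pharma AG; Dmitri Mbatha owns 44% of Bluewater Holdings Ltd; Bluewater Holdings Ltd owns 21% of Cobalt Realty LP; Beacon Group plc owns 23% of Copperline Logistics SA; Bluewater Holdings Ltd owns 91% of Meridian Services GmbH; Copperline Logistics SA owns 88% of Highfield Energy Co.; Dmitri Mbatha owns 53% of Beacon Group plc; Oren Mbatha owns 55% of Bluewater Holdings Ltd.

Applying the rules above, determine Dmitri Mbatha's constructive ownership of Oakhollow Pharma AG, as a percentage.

9.180446%

By sibling attribution (R2), Dmitri Mbatha is treated as also owning Oren Mbatha's interest in Bluewater Holdings Ltd, giving 44% + 55% = 99%.
Chain via Bluewater Holdings Ltd → Meridian Services GmbH → Ridgefield Ventures LLC (R1): 99% × 91% × 11% × 58% = 5.747742% of Oakhollow Pharma AG.
Chain via Beacon Group plc → Copperline Logistics SA → Highfield Energy Co. (R1): 53% × 23% × 88% × 32% = 3.432704% of Oakhollow Pharma AG.
Aggregating (R3): 5.747742% + 3.432704% = 9.180446%.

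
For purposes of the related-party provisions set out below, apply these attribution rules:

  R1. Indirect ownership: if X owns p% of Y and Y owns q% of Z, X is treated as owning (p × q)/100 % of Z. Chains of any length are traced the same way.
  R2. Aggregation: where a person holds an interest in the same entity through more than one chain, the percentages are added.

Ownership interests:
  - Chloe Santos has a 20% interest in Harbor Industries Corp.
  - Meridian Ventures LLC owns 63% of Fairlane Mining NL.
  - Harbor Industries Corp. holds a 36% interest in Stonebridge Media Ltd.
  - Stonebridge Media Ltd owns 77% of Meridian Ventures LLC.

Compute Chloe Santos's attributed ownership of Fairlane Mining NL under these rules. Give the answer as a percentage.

Chain via Harbor Industries Corp. → Stonebridge Media Ltd → Meridian Ventures LLC (R1): 20% × 36% × 77% × 63% = 3.49272% of Fairlane Mining NL.

3.49272%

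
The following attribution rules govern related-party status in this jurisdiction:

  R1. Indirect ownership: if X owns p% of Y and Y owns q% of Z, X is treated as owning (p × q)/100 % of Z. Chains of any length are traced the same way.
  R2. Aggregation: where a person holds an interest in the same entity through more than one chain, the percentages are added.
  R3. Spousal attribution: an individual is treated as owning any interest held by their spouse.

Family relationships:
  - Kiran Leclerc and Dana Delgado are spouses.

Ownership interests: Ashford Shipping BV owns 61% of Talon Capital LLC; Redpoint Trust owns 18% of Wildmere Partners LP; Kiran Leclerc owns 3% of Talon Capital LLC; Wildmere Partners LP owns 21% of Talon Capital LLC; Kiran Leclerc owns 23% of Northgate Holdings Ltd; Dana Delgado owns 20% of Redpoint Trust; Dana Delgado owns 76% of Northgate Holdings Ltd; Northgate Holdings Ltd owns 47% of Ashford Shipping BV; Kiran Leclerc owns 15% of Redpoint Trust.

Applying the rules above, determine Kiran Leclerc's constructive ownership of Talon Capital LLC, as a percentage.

32.7063%

By spousal attribution (R3), Kiran Leclerc is treated as also owning Dana Delgado's interest in Northgate Holdings Ltd, giving 23% + 76% = 99%.
By spousal attribution (R3), Kiran Leclerc is treated as also owning Dana Delgado's interest in Redpoint Trust, giving 15% + 20% = 35%.
Chain via Northgate Holdings Ltd → Ashford Shipping BV (R1): 99% × 47% × 61% = 28.3833% of Talon Capital LLC.
Chain via Redpoint Trust → Wildmere Partners LP (R1): 35% × 18% × 21% = 1.323% of Talon Capital LLC.
Direct interest in Talon Capital LLC: 3%.
Aggregating (R2): 28.3833% + 1.323% + 3% = 32.7063%.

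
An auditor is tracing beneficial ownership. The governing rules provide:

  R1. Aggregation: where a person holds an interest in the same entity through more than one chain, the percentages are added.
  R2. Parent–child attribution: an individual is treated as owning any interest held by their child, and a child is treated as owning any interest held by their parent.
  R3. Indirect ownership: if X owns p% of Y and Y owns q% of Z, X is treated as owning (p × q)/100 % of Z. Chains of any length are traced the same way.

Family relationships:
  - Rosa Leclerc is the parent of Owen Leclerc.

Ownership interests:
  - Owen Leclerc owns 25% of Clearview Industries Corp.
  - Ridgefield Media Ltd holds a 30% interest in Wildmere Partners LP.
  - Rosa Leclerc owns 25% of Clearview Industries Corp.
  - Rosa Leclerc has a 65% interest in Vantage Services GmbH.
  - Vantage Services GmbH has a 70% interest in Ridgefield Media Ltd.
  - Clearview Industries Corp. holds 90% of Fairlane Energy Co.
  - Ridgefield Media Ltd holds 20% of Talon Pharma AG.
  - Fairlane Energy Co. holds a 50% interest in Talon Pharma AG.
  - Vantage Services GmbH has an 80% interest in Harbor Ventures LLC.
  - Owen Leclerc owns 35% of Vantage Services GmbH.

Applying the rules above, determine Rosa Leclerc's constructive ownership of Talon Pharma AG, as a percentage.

By parent–child attribution (R2), Rosa Leclerc is treated as also owning Owen Leclerc's interest in Clearview Industries Corp, giving 25% + 25% = 50%.
By parent–child attribution (R2), Rosa Leclerc is treated as also owning Owen Leclerc's interest in Vantage Services GmbH, giving 65% + 35% = 100%.
Chain via Clearview Industries Corp. → Fairlane Energy Co. (R3): 50% × 90% × 50% = 22.5% of Talon Pharma AG.
Chain via Vantage Services GmbH → Ridgefield Media Ltd (R3): 100% × 70% × 20% = 14% of Talon Pharma AG.
Aggregating (R1): 22.5% + 14% = 36.5%.

36.5%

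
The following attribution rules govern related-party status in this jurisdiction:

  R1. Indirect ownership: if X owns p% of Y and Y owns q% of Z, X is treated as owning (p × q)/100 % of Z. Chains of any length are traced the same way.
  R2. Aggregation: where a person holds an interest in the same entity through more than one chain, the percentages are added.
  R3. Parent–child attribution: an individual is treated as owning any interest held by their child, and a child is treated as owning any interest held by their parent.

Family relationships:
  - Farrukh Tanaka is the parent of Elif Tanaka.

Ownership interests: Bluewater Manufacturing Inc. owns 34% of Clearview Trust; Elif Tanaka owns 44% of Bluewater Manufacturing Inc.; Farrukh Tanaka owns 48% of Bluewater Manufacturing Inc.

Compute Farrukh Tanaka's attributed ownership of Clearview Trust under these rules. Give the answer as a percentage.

31.28%

By parent–child attribution (R3), Farrukh Tanaka is treated as also owning Elif Tanaka's interest in Bluewater Manufacturing Inc, giving 48% + 44% = 92%.
Chain via Bluewater Manufacturing Inc. (R1): 92% × 34% = 31.28% of Clearview Trust.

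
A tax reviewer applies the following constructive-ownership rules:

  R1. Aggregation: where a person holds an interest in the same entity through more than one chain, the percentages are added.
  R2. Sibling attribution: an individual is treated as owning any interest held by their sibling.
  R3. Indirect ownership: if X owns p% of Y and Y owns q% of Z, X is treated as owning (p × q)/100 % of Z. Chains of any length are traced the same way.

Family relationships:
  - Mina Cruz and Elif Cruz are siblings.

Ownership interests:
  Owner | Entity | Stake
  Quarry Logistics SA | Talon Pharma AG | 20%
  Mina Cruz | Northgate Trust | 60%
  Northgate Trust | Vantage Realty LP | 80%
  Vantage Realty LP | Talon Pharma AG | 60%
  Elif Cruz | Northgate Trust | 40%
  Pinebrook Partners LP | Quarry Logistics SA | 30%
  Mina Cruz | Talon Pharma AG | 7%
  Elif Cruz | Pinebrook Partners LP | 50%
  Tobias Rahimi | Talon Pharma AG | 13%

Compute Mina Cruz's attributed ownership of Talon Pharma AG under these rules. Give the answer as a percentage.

By sibling attribution (R2), Mina Cruz is treated as also owning Elif Cruz's interest in Northgate Trust, giving 60% + 40% = 100%.
By sibling attribution (R2), Mina Cruz is treated as owning Elif Cruz's 50% interest in Pinebrook Partners LP.
Chain via Northgate Trust → Vantage Realty LP (R3): 100% × 80% × 60% = 48% of Talon Pharma AG.
Direct interest in Talon Pharma AG: 7%.
Chain via Pinebrook Partners LP → Quarry Logistics SA (R3): 50% × 30% × 20% = 3% of Talon Pharma AG.
Aggregating (R1): 48% + 7% + 3% = 58%.

58%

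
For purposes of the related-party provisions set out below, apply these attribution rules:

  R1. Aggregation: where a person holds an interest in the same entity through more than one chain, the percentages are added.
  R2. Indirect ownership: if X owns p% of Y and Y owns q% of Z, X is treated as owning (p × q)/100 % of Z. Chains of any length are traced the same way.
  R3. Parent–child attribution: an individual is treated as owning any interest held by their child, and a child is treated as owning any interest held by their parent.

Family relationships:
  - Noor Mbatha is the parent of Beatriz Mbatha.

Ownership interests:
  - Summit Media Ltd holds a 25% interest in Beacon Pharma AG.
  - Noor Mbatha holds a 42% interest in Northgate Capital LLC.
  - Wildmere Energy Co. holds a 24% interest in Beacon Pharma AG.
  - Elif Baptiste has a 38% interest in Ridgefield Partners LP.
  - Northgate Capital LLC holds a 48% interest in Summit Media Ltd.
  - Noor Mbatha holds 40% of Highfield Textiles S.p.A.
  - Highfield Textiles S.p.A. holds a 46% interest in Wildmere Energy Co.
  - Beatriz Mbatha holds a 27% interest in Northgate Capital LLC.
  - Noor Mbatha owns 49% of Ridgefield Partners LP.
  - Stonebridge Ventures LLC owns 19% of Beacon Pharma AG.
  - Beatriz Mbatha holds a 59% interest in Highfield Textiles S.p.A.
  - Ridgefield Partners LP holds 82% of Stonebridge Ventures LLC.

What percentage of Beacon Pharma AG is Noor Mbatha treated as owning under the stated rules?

26.8438%

By parent–child attribution (R3), Noor Mbatha is treated as also owning Beatriz Mbatha's interest in Northgate Capital LLC, giving 42% + 27% = 69%.
By parent–child attribution (R3), Noor Mbatha is treated as also owning Beatriz Mbatha's interest in Highfield Textiles S.p.A, giving 40% + 59% = 99%.
Chain via Northgate Capital LLC → Summit Media Ltd (R2): 69% × 48% × 25% = 8.28% of Beacon Pharma AG.
Chain via Ridgefield Partners LP → Stonebridge Ventures LLC (R2): 49% × 82% × 19% = 7.6342% of Beacon Pharma AG.
Chain via Highfield Textiles S.p.A. → Wildmere Energy Co. (R2): 99% × 46% × 24% = 10.9296% of Beacon Pharma AG.
Aggregating (R1): 8.28% + 7.6342% + 10.9296% = 26.8438%.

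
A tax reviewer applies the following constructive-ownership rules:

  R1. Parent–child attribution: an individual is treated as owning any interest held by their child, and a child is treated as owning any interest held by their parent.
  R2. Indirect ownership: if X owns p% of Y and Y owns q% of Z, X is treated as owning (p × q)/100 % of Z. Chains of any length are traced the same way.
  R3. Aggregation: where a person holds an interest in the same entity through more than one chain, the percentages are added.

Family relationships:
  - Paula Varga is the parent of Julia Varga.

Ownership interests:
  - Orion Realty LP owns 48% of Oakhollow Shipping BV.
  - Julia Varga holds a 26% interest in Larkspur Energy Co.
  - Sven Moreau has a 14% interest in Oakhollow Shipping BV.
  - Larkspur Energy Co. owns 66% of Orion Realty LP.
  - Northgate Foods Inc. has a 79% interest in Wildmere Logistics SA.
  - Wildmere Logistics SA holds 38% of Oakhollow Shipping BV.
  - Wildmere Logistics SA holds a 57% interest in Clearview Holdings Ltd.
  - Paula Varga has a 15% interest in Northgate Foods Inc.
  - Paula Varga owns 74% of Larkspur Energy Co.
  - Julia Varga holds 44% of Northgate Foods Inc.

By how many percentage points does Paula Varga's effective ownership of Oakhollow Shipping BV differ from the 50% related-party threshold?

By parent–child attribution (R1), Paula Varga is treated as also owning Julia Varga's interest in Larkspur Energy Co, giving 74% + 26% = 100%.
By parent–child attribution (R1), Paula Varga is treated as also owning Julia Varga's interest in Northgate Foods Inc, giving 15% + 44% = 59%.
Chain via Larkspur Energy Co. → Orion Realty LP (R2): 100% × 66% × 48% = 31.68% of Oakhollow Shipping BV.
Chain via Northgate Foods Inc. → Wildmere Logistics SA (R2): 59% × 79% × 38% = 17.7118% of Oakhollow Shipping BV.
Aggregating (R3): 31.68% + 17.7118% = 49.3918%.
49.3918% falls short of the 50% threshold by 0.6082 percentage points.

0.6082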